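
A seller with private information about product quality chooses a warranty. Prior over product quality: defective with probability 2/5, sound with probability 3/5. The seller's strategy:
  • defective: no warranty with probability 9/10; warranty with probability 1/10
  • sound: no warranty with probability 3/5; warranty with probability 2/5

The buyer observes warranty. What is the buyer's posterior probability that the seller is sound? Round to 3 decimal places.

0.857

P(warranty) = (2/5)·(1/10) + (3/5)·(2/5) = 7/25
P(sound | warranty) = ((3/5)·(2/5)) / (7/25) = (6/25) / (7/25) = 6/7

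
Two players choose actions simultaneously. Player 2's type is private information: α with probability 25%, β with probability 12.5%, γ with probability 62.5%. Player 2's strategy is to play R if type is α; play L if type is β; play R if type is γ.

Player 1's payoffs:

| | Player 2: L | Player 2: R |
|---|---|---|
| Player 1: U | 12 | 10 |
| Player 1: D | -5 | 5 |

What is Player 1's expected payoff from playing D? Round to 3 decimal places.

3.750

E[D] = 0.25·5 + 0.125·(-5) + 0.625·5 = 1.25 + (-0.625) + 3.125 = 3.75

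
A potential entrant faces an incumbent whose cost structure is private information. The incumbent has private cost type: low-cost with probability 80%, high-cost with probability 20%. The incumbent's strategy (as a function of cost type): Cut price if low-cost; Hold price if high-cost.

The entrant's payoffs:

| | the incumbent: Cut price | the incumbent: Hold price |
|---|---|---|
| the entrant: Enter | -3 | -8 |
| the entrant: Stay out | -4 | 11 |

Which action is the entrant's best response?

Stay out

E[Enter] = 0.8·(-3) + 0.2·(-8) = -4
E[Stay out] = 0.8·(-4) + 0.2·(11) = -1
Best response: Stay out (-1 is the largest).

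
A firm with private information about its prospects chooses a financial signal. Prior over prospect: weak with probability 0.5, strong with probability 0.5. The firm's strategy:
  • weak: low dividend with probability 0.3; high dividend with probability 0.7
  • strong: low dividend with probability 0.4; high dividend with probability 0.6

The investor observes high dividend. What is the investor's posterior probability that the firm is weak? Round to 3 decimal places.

0.538

P(high dividend) = 0.5·0.7 + 0.5·0.6 = 0.65
P(weak | high dividend) = (0.5·0.7) / 0.65 = 0.35 / 0.65 = 0.538462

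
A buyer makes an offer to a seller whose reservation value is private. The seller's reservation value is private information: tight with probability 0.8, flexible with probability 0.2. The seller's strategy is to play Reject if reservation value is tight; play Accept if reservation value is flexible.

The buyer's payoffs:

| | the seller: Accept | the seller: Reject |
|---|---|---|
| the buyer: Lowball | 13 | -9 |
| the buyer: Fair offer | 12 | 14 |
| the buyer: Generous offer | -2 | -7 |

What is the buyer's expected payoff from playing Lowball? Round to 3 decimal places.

E[Lowball] = 0.8·(-9) + 0.2·13 = (-7.2) + 2.6 = -4.6

-4.600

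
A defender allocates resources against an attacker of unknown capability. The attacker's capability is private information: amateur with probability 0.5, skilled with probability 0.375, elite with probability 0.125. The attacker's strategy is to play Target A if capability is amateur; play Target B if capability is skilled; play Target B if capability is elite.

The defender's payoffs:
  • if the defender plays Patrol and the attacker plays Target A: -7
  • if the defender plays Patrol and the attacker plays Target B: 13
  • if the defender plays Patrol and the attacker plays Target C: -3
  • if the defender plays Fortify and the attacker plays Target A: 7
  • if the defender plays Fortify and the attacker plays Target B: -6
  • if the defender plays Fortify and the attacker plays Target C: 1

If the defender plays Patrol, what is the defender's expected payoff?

3

Take the expectation over the attacker's capability, weighting each type's action by its prior probability.
E[Patrol] = 0.5·(-7) + 0.375·13 + 0.125·13 = (-3.5) + 4.875 + 1.625 = 3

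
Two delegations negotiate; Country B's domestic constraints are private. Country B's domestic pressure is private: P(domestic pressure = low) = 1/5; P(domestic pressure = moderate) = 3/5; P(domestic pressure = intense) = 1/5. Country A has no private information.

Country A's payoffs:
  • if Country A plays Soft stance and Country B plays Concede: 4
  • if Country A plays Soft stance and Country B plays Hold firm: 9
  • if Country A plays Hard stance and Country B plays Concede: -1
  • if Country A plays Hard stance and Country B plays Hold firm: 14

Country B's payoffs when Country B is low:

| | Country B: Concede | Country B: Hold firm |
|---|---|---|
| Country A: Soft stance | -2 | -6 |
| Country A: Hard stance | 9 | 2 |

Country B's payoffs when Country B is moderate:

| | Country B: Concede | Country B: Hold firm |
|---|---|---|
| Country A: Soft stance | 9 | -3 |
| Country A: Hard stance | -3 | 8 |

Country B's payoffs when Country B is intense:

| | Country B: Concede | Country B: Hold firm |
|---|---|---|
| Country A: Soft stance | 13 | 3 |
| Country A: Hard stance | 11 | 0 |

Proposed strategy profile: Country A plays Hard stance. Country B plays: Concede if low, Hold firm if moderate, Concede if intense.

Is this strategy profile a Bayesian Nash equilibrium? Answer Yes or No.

Yes

A profile is a BNE iff every type of every player is best-responding given beliefs about the other side.
Country A plays Hard stance: E[Hard stance] = 1/5·(-1) + 3/5·(14) + 1/5·(-1) = 8; E[Soft stance] = 7. Best-responding. ✓
Country B (domestic pressure low), facing Hard stance: Concede gives 9, Hold firm gives 2. Proposed Concede is best. ✓
Country B (domestic pressure moderate), facing Hard stance: Concede gives -3, Hold firm gives 8. Proposed Hold firm is best. ✓
Country B (domestic pressure intense), facing Hard stance: Concede gives 11, Hold firm gives 0. Proposed Concede is best. ✓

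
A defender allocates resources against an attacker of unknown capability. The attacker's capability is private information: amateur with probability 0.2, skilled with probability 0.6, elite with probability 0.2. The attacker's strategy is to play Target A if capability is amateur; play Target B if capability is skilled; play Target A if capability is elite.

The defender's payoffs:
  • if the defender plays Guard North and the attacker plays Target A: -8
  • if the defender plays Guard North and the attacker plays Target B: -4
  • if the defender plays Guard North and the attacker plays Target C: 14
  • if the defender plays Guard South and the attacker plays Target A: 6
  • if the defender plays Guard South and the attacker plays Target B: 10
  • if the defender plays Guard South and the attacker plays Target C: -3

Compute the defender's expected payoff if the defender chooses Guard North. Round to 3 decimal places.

E[Guard North] = 0.2·(-8) + 0.6·(-4) + 0.2·(-8) = (-1.6) + (-2.4) + (-1.6) = -5.6

-5.600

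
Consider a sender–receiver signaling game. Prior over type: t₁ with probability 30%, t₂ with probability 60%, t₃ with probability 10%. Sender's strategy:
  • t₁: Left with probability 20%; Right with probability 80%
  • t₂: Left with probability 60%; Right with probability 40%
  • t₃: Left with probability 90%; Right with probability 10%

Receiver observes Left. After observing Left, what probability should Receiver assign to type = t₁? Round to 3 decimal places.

0.118

Apply Bayes' rule using the sender's strategy as the likelihood.
P(Left) = 0.3·0.2 + 0.6·0.6 + 0.1·0.9 = 0.51
P(t₁ | Left) = (0.3·0.2) / 0.51 = 0.06 / 0.51 = 0.117647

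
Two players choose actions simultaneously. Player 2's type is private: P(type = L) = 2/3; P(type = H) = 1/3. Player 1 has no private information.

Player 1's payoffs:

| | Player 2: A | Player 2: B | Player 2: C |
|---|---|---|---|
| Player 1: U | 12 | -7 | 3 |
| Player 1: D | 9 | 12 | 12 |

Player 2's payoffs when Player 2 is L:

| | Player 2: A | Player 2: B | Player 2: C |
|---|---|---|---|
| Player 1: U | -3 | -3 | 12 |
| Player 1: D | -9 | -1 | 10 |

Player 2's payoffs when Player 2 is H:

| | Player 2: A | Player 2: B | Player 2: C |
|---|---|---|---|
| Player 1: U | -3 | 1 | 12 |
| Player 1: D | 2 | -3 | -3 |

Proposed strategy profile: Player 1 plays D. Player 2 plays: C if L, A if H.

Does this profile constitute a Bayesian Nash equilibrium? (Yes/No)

Yes

A profile is a BNE iff every type of every player is best-responding given beliefs about the other side.
Player 1 plays D: E[D] = 2/3·(12) + 1/3·(9) = 11; E[U] = 6. Best-responding. ✓
Player 2 (type L), facing D: A gives -9, B gives -1, C gives 10. Proposed C is best. ✓
Player 2 (type H), facing D: A gives 2, B gives -3, C gives -3. Proposed A is best. ✓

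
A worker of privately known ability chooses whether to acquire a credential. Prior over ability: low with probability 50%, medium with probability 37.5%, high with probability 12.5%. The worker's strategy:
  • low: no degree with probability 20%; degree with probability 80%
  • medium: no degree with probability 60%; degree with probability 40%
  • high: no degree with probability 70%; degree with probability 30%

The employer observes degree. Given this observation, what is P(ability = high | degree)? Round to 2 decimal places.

Apply Bayes' rule using the sender's strategy as the likelihood.
P(degree) = 0.5·0.8 + 0.375·0.4 + 0.125·0.3 = 0.5875
P(high | degree) = (0.125·0.3) / 0.5875 = 0.0375 / 0.5875 = 0.0638298

0.06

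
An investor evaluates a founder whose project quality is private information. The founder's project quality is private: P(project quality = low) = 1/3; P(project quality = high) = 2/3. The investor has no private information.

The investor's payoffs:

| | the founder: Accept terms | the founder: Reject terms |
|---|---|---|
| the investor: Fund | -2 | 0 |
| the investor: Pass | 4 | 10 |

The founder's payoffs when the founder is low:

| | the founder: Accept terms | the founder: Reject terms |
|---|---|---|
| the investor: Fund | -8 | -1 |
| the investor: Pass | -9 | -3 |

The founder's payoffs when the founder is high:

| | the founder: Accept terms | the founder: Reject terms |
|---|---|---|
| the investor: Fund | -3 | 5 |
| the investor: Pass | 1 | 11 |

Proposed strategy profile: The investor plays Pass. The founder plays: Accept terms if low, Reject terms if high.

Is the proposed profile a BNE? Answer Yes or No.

No

The investor plays Pass: E[Pass] = 1/3·(4) + 2/3·(10) = 8; E[Fund] = -2/3. Best-responding. ✓
The founder (project quality low), facing Pass: Accept terms gives -9, Reject terms gives -3. Proposed Accept terms is not best — profitable deviation exists. ✗
The founder (project quality high), facing Pass: Accept terms gives 1, Reject terms gives 11. Proposed Reject terms is best. ✓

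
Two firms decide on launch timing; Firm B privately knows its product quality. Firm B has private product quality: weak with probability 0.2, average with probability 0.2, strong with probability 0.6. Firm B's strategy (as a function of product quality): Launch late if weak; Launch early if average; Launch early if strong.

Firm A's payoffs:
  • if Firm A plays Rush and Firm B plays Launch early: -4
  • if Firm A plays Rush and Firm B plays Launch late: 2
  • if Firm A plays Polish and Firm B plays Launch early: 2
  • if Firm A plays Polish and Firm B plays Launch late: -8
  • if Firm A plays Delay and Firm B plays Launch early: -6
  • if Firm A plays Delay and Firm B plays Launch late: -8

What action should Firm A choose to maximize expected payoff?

Compute Firm A's expected payoff for each action, taking the expectation over Firm B's type.
E[Rush] = 0.2·(2) + 0.2·(-4) + 0.6·(-4) = -2.8
E[Polish] = 0.2·(-8) + 0.2·(2) + 0.6·(2) = 0
E[Delay] = 0.2·(-8) + 0.2·(-6) + 0.6·(-6) = -6.4
Best response: Polish (0 is the largest).

Polish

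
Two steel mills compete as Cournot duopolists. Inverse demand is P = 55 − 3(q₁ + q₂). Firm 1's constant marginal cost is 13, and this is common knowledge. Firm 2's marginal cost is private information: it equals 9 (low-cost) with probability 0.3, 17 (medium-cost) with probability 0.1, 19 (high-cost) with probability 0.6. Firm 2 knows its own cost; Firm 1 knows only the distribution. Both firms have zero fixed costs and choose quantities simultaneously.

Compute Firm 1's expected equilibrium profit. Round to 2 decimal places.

Firm 2 with cost c maximizes (55 − 3(q₁+q₂) − c)·q₂, giving q₂(c) = (55 − c − 3q₁)/6.
E[c₂] = 0.3·9 + 0.1·17 + 0.6·19 = 15.8
Firm 1's FOC against E[q₂] yields q₁ = (55 − 2·13 + E[c₂])/9 = (55 − 26 + 15.8)/9 = 4.97778.
E[P] = 55 − 3·(q₁ + E[q₂]) = 27.9333; Firm 1's expected profit = (E[P] − 13)·q₁ = (27.9333 − 13)·4.97778 = 74.3348.

74.33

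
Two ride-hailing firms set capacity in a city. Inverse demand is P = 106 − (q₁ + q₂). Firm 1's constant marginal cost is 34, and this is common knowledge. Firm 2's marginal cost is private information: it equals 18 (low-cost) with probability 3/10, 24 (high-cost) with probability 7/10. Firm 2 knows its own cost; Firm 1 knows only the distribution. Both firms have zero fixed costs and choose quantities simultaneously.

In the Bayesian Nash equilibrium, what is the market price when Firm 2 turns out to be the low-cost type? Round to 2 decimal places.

51.97

Each type of Firm 2 best-responds to q₁; Firm 1 best-responds to the expected q₂ over Firm 2's types.
Firm 2 with cost c maximizes (106 − (q₁+q₂) − c)·q₂, giving q₂(c) = (106 − c − q₁)/2.
E[c₂] = 3/10·18 + 7/10·24 = 22.2
Firm 1's FOC against E[q₂] yields q₁ = (106 − 2·34 + E[c₂])/3 = (106 − 68 + 22.2)/3 = 20.0667.
q₂(low-cost) = 33.9667, so P = 106 − (20.0667 + 33.9667) = 51.9667.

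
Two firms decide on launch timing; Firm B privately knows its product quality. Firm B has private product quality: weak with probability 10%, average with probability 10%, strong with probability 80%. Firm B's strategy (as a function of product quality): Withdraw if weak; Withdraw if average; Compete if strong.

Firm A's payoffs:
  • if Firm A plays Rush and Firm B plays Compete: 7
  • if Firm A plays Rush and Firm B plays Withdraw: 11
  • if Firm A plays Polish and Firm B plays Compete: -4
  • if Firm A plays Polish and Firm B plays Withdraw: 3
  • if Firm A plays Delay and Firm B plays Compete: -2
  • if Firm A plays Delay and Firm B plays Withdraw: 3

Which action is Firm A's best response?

E[Rush] = 0.1·(11) + 0.1·(11) + 0.8·(7) = 7.8
E[Polish] = 0.1·(3) + 0.1·(3) + 0.8·(-4) = -2.6
E[Delay] = 0.1·(3) + 0.1·(3) + 0.8·(-2) = -1
Best response: Rush (7.8 is the largest).

Rush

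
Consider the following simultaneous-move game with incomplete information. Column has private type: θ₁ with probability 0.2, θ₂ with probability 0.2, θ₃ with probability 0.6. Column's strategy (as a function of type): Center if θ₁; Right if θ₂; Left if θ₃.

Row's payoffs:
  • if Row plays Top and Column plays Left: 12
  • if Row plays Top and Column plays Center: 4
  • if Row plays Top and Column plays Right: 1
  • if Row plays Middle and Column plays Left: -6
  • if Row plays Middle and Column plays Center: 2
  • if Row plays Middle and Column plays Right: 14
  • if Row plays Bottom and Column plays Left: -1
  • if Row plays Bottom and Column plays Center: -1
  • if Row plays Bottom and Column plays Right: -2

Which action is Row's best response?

E[Top] = 0.2·(4) + 0.2·(1) + 0.6·(12) = 8.2
E[Middle] = 0.2·(2) + 0.2·(14) + 0.6·(-6) = -0.4
E[Bottom] = 0.2·(-1) + 0.2·(-2) + 0.6·(-1) = -1.2
Best response: Top (8.2 is the largest).

Top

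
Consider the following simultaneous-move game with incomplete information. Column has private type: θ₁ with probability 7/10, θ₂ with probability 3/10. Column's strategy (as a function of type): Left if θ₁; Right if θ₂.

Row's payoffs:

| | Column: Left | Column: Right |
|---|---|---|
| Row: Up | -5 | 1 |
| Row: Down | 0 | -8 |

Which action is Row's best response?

E[Up] = 7/10·(-5) + 3/10·(1) = -16/5
E[Down] = 7/10·(0) + 3/10·(-8) = -12/5
Best response: Down (-12/5 is the largest).

Down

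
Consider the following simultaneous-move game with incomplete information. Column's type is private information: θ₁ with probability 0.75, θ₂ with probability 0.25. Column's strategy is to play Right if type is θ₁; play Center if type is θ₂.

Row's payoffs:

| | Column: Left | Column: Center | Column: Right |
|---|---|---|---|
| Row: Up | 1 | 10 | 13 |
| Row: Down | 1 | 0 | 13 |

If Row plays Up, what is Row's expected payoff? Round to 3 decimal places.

E[Up] = 0.75·13 + 0.25·10 = 9.75 + 2.5 = 12.25

12.250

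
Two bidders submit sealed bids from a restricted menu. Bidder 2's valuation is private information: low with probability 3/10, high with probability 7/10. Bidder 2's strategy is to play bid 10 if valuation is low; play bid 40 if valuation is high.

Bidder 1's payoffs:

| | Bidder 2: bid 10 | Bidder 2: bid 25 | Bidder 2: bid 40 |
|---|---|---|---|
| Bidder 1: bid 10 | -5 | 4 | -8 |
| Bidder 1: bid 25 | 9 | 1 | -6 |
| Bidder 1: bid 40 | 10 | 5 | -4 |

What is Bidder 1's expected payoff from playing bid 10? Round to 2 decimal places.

-7.10

E[bid 10] = 3/10·(-5) + 7/10·(-8) = (-3/2) + (-28/5) = -71/10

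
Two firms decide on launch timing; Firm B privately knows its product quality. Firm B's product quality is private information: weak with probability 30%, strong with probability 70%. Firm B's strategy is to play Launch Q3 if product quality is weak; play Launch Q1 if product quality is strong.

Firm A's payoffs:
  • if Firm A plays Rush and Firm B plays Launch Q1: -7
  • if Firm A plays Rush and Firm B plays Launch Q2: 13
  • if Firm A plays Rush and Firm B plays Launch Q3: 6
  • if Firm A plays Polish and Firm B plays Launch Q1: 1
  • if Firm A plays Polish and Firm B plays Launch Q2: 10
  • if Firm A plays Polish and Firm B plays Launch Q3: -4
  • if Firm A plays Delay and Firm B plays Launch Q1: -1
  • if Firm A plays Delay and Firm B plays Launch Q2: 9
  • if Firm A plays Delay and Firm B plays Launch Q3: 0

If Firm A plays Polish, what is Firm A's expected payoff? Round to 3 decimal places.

E[Polish] = 0.3·(-4) + 0.7·1 = (-1.2) + 0.7 = -0.5

-0.500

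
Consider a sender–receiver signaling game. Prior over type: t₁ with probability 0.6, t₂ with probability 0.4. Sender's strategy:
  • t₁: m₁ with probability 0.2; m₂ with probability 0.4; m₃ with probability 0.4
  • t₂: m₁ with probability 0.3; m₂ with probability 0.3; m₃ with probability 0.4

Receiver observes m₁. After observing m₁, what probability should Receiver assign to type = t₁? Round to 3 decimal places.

P(m₁) = 0.6·0.2 + 0.4·0.3 = 0.24
P(t₁ | m₁) = (0.6·0.2) / 0.24 = 0.12 / 0.24 = 0.5

0.500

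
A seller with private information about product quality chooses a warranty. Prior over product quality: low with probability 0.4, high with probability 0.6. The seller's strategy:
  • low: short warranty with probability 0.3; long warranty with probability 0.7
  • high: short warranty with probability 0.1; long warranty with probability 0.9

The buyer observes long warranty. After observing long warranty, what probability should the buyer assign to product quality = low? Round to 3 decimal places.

Apply Bayes' rule using the sender's strategy as the likelihood.
P(long warranty) = 0.4·0.7 + 0.6·0.9 = 0.82
P(low | long warranty) = (0.4·0.7) / 0.82 = 0.28 / 0.82 = 0.341463

0.341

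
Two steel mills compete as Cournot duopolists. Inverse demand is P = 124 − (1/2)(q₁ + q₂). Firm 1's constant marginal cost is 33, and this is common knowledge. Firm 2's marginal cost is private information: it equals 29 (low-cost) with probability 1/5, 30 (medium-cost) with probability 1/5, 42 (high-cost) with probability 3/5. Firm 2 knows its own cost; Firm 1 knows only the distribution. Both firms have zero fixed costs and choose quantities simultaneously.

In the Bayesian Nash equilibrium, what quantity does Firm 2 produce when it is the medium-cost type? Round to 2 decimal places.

62.33

Type-c best response for Firm 2: q₂(c) = (124 − c) − q₁/2.
Firm 1 maximizes expected profit; its first-order condition is 124 − q₁ − (1/2)E[q₂] − 33 = 0.
Substituting E[q₂] and solving: E[c₂] = 37, so q₁ = (124 − 2·33 + 37)/(3/2) = 63.3333.
q₂(medium-cost) = (124 − 30 − (1/2)·63.3333) = 62.3333.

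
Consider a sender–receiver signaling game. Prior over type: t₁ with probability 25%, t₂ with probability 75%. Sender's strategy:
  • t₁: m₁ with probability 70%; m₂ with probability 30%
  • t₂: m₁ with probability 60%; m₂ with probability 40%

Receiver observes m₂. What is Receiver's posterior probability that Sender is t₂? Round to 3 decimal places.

P(m₂) = 0.25·0.3 + 0.75·0.4 = 0.375
P(t₂ | m₂) = (0.75·0.4) / 0.375 = 0.3 / 0.375 = 0.8

0.800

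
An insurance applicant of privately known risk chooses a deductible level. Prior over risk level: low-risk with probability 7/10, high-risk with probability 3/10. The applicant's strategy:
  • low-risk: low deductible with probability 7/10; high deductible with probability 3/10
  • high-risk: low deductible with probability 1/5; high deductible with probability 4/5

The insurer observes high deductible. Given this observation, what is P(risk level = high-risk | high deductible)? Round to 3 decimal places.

0.533

P(high deductible) = (7/10)·(3/10) + (3/10)·(4/5) = 9/20
P(high-risk | high deductible) = ((3/10)·(4/5)) / (9/20) = (6/25) / (9/20) = 8/15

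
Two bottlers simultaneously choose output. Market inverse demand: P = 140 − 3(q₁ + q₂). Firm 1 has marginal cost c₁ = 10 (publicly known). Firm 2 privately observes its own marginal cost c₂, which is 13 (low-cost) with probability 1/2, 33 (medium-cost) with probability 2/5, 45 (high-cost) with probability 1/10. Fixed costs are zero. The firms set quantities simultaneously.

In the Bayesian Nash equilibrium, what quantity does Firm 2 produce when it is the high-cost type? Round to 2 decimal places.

Firm 2 with cost c maximizes (140 − 3(q₁+q₂) − c)·q₂, giving q₂(c) = (140 − c − 3q₁)/6.
E[c₂] = 1/2·13 + 2/5·33 + 1/10·45 = 24.2
Firm 1's FOC against E[q₂] yields q₁ = (140 − 2·10 + E[c₂])/9 = (140 − 20 + 24.2)/9 = 16.0222.
q₂(high-cost) = (140 − 45 − 3·16.0222)/6 = 7.82222.

7.82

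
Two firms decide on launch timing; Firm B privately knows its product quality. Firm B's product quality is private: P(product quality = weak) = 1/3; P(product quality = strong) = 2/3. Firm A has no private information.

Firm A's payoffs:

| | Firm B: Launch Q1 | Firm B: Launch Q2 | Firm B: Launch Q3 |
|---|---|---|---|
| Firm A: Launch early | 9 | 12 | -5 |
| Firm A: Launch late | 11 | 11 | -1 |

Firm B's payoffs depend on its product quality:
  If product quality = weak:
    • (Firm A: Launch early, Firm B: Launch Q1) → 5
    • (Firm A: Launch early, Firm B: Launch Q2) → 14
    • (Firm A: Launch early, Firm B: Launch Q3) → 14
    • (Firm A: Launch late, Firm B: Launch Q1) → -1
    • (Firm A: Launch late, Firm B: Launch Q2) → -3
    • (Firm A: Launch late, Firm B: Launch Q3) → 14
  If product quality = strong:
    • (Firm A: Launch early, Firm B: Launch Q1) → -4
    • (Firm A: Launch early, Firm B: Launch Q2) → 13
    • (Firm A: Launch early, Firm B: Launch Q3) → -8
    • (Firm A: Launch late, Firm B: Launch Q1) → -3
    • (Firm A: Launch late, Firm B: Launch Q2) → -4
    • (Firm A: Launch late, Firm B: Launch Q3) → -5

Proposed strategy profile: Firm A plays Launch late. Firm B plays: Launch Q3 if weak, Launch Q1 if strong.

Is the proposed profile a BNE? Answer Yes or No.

Yes

A profile is a BNE iff every type of every player is best-responding given beliefs about the other side.
Firm A plays Launch late: E[Launch late] = 1/3·(-1) + 2/3·(11) = 7; E[Launch early] = 13/3. Best-responding. ✓
Firm B (product quality weak), facing Launch late: Launch Q1 gives -1, Launch Q2 gives -3, Launch Q3 gives 14. Proposed Launch Q3 is best. ✓
Firm B (product quality strong), facing Launch late: Launch Q1 gives -3, Launch Q2 gives -4, Launch Q3 gives -5. Proposed Launch Q1 is best. ✓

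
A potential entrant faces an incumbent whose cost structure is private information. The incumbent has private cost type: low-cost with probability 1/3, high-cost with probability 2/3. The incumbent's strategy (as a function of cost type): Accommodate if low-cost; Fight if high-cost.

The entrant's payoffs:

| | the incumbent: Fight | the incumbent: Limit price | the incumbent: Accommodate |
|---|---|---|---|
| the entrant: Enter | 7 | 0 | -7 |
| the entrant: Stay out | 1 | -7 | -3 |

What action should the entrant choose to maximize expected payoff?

Enter

E[Enter] = 1/3·(-7) + 2/3·(7) = 7/3
E[Stay out] = 1/3·(-3) + 2/3·(1) = -1/3
Best response: Enter (7/3 is the largest).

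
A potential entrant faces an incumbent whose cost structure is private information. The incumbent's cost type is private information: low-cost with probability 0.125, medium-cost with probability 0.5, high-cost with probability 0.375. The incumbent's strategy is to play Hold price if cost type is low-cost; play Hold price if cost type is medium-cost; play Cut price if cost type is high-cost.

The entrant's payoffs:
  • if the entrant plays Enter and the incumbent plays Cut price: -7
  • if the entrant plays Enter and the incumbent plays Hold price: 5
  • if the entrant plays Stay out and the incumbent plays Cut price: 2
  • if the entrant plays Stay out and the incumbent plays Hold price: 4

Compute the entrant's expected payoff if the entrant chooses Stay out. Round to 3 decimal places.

Take the expectation over the incumbent's cost type, weighting each type's action by its prior probability.
E[Stay out] = 0.125·4 + 0.5·4 + 0.375·2 = 0.5 + 2 + 0.75 = 3.25

3.250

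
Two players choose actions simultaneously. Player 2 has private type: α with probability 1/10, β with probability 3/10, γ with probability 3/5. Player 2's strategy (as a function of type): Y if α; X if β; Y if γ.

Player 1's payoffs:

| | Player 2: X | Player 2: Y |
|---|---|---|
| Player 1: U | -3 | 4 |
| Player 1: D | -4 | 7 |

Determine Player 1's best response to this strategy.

D

Compute Player 1's expected payoff for each action, taking the expectation over Player 2's type.
E[U] = 1/10·(4) + 3/10·(-3) + 3/5·(4) = 19/10
E[D] = 1/10·(7) + 3/10·(-4) + 3/5·(7) = 37/10
Best response: D (37/10 is the largest).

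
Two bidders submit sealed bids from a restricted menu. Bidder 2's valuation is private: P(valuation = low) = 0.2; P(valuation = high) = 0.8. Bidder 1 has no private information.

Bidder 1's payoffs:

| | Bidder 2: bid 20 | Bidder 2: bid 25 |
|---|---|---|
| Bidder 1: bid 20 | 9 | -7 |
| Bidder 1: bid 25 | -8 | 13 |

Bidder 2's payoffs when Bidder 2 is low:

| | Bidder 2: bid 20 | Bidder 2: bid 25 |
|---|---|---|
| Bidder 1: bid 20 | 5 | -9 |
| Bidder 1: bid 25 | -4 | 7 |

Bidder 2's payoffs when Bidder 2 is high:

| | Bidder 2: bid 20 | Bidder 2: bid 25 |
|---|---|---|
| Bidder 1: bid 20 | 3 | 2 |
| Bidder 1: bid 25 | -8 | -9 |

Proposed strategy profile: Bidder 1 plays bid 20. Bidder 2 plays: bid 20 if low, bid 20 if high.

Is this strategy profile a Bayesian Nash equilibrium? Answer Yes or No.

Yes

Bidder 1 plays bid 20: E[bid 20] = 0.2·(9) + 0.8·(9) = 9; E[bid 25] = -8. Best-responding. ✓
Bidder 2 (valuation low), facing bid 20: bid 20 gives 5, bid 25 gives -9. Proposed bid 20 is best. ✓
Bidder 2 (valuation high), facing bid 20: bid 20 gives 3, bid 25 gives 2. Proposed bid 20 is best. ✓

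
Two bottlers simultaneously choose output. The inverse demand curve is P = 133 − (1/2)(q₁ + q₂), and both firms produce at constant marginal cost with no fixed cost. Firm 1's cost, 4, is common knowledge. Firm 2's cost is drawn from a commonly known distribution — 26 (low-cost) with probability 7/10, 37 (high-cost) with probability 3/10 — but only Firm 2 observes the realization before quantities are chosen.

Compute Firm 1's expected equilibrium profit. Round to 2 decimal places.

Type-c best response for Firm 2: q₂(c) = (133 − c) − q₁/2.
Firm 1 maximizes expected profit; its first-order condition is 133 − q₁ − (1/2)E[q₂] − 4 = 0.
Substituting E[q₂] and solving: E[c₂] = 29.3, so q₁ = (133 − 2·4 + 29.3)/(3/2) = 102.867.
E[P] = 133 − (1/2)·(q₁ + E[q₂]) = 55.4333; Firm 1's expected profit = (E[P] − 4)·q₁ = (55.4333 − 4)·102.867 = 5290.78.

5290.78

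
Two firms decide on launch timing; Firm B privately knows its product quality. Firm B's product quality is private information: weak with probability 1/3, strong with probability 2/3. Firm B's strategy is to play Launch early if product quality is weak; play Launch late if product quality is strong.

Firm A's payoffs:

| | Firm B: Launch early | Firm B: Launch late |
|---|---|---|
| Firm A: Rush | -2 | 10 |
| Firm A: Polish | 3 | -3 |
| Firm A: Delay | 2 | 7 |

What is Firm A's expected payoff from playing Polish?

-1

Take the expectation over Firm B's product quality, weighting each type's action by its prior probability.
E[Polish] = 1/3·3 + 2/3·(-3) = 1 + (-2) = -1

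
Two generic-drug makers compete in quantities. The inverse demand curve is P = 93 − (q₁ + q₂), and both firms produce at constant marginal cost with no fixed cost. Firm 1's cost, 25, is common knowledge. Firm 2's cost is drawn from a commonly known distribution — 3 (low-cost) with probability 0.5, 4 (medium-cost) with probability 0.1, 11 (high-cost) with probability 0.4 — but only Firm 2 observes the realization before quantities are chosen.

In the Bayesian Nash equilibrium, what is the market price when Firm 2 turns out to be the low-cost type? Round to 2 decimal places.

Firm 2 with cost c maximizes (93 − (q₁+q₂) − c)·q₂, giving q₂(c) = (93 − c − q₁)/2.
E[c₂] = 0.5·3 + 0.1·4 + 0.4·11 = 6.3
Firm 1's FOC against E[q₂] yields q₁ = (93 − 2·25 + E[c₂])/3 = (93 − 50 + 6.3)/3 = 16.4333.
q₂(low-cost) = 36.7833, so P = 93 − (16.4333 + 36.7833) = 39.7833.

39.78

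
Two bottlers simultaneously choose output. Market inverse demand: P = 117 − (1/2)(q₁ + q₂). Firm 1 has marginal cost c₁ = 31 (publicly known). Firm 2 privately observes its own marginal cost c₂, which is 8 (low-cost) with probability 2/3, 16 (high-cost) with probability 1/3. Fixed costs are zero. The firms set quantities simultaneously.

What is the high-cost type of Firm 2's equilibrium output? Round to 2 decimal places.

79.11

Type-c best response for Firm 2: q₂(c) = (117 − c) − q₁/2.
Firm 1 maximizes expected profit; its first-order condition is 117 − q₁ − (1/2)E[q₂] − 31 = 0.
Substituting E[q₂] and solving: E[c₂] = 10.6667, so q₁ = (117 − 2·31 + 10.6667)/(3/2) = 43.7778.
q₂(high-cost) = (117 − 16 − (1/2)·43.7778) = 79.1111.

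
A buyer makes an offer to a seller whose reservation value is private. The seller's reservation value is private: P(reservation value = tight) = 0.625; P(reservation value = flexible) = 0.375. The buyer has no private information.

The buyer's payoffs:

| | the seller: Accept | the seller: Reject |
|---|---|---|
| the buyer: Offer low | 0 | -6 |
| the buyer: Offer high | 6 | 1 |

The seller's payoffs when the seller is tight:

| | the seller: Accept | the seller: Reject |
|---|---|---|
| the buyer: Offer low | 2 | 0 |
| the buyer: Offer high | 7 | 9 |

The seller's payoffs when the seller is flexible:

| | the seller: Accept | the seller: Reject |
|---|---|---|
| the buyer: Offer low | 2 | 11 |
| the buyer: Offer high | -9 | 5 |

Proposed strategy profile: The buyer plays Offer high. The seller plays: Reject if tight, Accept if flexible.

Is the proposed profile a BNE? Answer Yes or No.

The buyer plays Offer high: E[Offer high] = 0.625·(1) + 0.375·(6) = 2.875; E[Offer low] = -3.75. Best-responding. ✓
The seller (reservation value tight), facing Offer high: Accept gives 7, Reject gives 9. Proposed Reject is best. ✓
The seller (reservation value flexible), facing Offer high: Accept gives -9, Reject gives 5. Proposed Accept is not best — profitable deviation exists. ✗

No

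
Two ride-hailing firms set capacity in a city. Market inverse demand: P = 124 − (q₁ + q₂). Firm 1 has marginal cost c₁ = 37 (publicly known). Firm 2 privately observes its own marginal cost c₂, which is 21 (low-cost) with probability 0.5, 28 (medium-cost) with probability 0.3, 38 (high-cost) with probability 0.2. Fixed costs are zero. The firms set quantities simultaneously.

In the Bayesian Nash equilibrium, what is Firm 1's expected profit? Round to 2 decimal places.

650.25

Firm 2 with cost c maximizes (124 − (q₁+q₂) − c)·q₂, giving q₂(c) = (124 − c − q₁)/2.
E[c₂] = 0.5·21 + 0.3·28 + 0.2·38 = 26.5
Firm 1's FOC against E[q₂] yields q₁ = (124 − 2·37 + E[c₂])/3 = (124 − 74 + 26.5)/3 = 25.5.
E[P] = 124 − (q₁ + E[q₂]) = 62.5; Firm 1's expected profit = (E[P] − 37)·q₁ = (62.5 − 37)·25.5 = 650.25.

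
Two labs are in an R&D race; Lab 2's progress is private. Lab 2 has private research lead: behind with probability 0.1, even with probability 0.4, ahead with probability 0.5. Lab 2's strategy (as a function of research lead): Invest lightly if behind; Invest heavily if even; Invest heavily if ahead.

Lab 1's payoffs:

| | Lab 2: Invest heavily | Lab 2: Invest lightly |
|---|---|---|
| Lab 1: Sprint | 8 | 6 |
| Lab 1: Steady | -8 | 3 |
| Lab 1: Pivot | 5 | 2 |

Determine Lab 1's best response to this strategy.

E[Sprint] = 0.1·(6) + 0.4·(8) + 0.5·(8) = 7.8
E[Steady] = 0.1·(3) + 0.4·(-8) + 0.5·(-8) = -6.9
E[Pivot] = 0.1·(2) + 0.4·(5) + 0.5·(5) = 4.7
Best response: Sprint (7.8 is the largest).

Sprint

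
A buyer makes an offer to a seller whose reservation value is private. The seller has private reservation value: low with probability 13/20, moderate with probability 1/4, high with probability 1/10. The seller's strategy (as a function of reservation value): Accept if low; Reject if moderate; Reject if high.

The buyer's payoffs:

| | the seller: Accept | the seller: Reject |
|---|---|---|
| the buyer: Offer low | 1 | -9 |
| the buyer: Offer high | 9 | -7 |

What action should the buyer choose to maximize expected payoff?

Offer high

Compute the buyer's expected payoff for each action, taking the expectation over the seller's type.
E[Offer low] = 13/20·(1) + 1/4·(-9) + 1/10·(-9) = -5/2
E[Offer high] = 13/20·(9) + 1/4·(-7) + 1/10·(-7) = 17/5
Best response: Offer high (17/5 is the largest).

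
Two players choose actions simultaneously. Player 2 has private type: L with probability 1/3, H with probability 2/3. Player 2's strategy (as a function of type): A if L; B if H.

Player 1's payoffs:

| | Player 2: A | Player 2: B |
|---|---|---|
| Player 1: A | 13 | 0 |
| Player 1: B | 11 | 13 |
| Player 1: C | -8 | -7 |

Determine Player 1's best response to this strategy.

E[A] = 1/3·(13) + 2/3·(0) = 13/3
E[B] = 1/3·(11) + 2/3·(13) = 37/3
E[C] = 1/3·(-8) + 2/3·(-7) = -22/3
Best response: B (37/3 is the largest).

B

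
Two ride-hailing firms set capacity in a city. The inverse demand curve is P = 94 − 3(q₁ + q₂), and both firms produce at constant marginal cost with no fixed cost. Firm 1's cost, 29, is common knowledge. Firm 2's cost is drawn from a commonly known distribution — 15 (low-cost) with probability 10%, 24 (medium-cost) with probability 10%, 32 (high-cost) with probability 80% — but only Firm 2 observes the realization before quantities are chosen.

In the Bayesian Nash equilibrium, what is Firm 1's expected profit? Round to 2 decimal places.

Firm 2 with cost c maximizes (94 − 3(q₁+q₂) − c)·q₂, giving q₂(c) = (94 − c − 3q₁)/6.
E[c₂] = 0.1·15 + 0.1·24 + 0.8·32 = 29.5
Firm 1's FOC against E[q₂] yields q₁ = (94 − 2·29 + E[c₂])/9 = (94 − 58 + 29.5)/9 = 7.27778.
E[P] = 94 − 3·(q₁ + E[q₂]) = 50.8333; Firm 1's expected profit = (E[P] − 29)·q₁ = (50.8333 − 29)·7.27778 = 158.898.

158.90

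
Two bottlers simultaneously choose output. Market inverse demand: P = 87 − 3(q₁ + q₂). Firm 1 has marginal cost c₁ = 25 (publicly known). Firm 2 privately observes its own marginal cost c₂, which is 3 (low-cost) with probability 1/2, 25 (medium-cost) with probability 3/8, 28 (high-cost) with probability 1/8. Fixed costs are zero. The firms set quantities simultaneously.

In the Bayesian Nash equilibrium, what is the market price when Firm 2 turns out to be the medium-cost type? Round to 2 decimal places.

47.44

Firm 2 with cost c maximizes (87 − 3(q₁+q₂) − c)·q₂, giving q₂(c) = (87 − c − 3q₁)/6.
E[c₂] = 1/2·3 + 3/8·25 + 1/8·28 = 14.375
Firm 1's FOC against E[q₂] yields q₁ = (87 − 2·25 + E[c₂])/9 = (87 − 50 + 14.375)/9 = 5.70833.
q₂(medium-cost) = 7.47917, so P = 87 − 3·(5.70833 + 7.47917) = 47.4375.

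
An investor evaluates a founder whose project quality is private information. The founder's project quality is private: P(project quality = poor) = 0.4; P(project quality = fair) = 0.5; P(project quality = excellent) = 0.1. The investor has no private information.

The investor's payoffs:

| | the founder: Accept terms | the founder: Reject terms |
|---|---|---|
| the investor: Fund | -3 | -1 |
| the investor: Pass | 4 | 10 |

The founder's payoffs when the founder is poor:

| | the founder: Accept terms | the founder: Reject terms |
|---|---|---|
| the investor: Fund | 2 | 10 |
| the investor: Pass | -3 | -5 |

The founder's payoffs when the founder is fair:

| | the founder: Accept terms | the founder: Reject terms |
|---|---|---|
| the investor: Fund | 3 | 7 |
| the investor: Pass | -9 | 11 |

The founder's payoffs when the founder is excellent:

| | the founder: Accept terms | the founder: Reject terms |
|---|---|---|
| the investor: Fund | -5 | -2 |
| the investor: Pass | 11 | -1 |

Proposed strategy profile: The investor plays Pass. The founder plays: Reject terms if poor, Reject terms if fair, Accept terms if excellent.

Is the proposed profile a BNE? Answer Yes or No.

The investor plays Pass: E[Pass] = 0.4·(10) + 0.5·(10) + 0.1·(4) = 9.4; E[Fund] = -1.2. Best-responding. ✓
The founder (project quality poor), facing Pass: Accept terms gives -3, Reject terms gives -5. Proposed Reject terms is not best — profitable deviation exists. ✗
The founder (project quality fair), facing Pass: Accept terms gives -9, Reject terms gives 11. Proposed Reject terms is best. ✓
The founder (project quality excellent), facing Pass: Accept terms gives 11, Reject terms gives -1. Proposed Accept terms is best. ✓

No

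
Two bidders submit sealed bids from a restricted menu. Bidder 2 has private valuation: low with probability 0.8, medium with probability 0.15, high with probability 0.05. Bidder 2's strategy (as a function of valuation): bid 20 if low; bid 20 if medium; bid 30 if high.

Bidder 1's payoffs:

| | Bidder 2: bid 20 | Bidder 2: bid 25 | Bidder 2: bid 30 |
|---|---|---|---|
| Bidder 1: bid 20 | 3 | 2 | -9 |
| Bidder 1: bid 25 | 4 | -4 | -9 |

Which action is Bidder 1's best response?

E[bid 20] = 0.8·(3) + 0.15·(3) + 0.05·(-9) = 2.4
E[bid 25] = 0.8·(4) + 0.15·(4) + 0.05·(-9) = 3.35
Best response: bid 25 (3.35 is the largest).

bid 25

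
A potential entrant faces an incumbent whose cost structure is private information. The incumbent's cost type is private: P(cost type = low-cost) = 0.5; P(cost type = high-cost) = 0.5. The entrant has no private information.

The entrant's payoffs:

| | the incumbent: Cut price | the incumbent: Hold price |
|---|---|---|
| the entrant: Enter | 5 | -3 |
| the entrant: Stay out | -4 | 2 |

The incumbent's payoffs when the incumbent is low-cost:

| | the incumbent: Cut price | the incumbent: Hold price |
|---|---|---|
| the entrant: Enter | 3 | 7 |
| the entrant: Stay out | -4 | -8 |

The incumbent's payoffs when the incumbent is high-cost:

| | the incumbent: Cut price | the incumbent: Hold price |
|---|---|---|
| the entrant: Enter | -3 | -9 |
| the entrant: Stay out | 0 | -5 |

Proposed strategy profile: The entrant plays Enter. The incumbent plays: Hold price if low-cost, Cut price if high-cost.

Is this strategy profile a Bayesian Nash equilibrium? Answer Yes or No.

Yes

A profile is a BNE iff every type of every player is best-responding given beliefs about the other side.
The entrant plays Enter: E[Enter] = 0.5·(-3) + 0.5·(5) = 1; E[Stay out] = -1. Best-responding. ✓
The incumbent (cost type low-cost), facing Enter: Cut price gives 3, Hold price gives 7. Proposed Hold price is best. ✓
The incumbent (cost type high-cost), facing Enter: Cut price gives -3, Hold price gives -9. Proposed Cut price is best. ✓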